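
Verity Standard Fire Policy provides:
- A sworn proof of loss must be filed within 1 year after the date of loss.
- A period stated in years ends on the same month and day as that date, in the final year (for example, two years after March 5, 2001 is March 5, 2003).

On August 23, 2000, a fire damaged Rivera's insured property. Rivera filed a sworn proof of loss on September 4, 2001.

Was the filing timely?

1 year after August 23, 2000 is August 23, 2001.
The deadline is August 23, 2001; the filing on September 4, 2001 is after that date.

No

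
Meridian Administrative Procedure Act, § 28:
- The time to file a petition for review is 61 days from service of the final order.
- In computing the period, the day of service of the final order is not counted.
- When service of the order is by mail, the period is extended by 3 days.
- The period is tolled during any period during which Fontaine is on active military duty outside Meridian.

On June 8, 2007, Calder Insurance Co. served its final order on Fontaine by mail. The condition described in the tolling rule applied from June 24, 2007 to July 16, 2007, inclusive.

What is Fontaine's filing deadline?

61 days after June 8, 2007 is August 8, 2007.
Service was by mail, adding 3 days: August 8, 2007 + 3 days = August 11, 2007.
From June 24, 2007 through July 16, 2007 inclusive is 23 days; tolling adds 23 days: August 11, 2007 + 23 days = September 3, 2007.

September 3, 2007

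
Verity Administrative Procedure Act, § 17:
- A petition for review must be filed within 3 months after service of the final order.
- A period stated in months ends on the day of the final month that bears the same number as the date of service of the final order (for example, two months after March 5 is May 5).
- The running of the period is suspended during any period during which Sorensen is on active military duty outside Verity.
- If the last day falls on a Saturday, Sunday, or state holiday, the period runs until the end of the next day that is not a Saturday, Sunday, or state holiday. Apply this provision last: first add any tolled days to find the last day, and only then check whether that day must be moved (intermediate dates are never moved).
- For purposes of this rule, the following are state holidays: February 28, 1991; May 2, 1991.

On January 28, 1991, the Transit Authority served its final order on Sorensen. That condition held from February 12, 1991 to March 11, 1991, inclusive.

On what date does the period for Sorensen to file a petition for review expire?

May 27, 1991

3 months after January 28, 1991 is April 28, 1991.
From February 12, 1991 through March 11, 1991 inclusive is 28 days; tolling adds 28 days: April 28, 1991 + 28 days = May 26, 1991.
May 26, 1991 is Sunday. The next qualifying day is May 27, 1991.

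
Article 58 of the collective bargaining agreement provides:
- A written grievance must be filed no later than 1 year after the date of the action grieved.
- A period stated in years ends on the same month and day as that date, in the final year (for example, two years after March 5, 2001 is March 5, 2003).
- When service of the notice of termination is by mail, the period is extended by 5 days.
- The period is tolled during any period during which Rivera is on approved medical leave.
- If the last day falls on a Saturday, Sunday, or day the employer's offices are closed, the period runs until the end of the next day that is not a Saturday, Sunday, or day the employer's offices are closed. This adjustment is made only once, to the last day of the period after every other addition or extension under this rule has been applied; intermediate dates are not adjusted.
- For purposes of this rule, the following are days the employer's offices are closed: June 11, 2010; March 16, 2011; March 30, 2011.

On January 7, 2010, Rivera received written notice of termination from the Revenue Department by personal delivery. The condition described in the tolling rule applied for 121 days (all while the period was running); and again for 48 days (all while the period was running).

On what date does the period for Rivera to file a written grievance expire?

June 27, 2011

1 year after January 7, 2010 is January 7, 2011.
Service was not by mail, so no mail extension applies.
Tolling adds 121 days: January 7, 2011 + 121 days = May 8, 2011.
Tolling adds 48 days: May 8, 2011 + 48 days = June 25, 2011.
June 25, 2011 is Saturday; June 26, 2011 is Sunday. The next qualifying day is June 27, 2011.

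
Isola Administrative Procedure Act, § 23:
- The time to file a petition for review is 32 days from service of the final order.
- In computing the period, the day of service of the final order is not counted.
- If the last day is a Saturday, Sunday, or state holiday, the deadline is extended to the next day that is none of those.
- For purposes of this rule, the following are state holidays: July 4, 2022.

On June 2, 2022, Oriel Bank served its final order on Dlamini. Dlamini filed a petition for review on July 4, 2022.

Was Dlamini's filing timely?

32 days after June 2, 2022 is July 4, 2022.
July 4, 2022 is a listed holiday. The next qualifying day is July 5, 2022.
The deadline is July 5, 2022; the filing on July 4, 2022 is on or before that date.

Yes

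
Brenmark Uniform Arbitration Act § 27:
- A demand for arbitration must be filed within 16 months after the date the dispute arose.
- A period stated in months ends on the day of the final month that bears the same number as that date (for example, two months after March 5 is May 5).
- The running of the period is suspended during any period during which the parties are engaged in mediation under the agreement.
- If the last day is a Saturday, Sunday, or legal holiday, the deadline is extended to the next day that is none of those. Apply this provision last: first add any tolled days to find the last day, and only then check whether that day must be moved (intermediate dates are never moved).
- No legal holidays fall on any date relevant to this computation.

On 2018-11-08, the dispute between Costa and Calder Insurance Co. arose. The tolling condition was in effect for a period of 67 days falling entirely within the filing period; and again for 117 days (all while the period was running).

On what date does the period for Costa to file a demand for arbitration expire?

September 8, 2020

16 months after 2018-11-08 is March 8, 2020.
Tolling adds 67 days: March 8, 2020 + 67 days = May 14, 2020.
Tolling adds 117 days: May 14, 2020 + 117 days = September 8, 2020.
September 8, 2020 is a Tuesday and not a legal holiday, so no extension applies.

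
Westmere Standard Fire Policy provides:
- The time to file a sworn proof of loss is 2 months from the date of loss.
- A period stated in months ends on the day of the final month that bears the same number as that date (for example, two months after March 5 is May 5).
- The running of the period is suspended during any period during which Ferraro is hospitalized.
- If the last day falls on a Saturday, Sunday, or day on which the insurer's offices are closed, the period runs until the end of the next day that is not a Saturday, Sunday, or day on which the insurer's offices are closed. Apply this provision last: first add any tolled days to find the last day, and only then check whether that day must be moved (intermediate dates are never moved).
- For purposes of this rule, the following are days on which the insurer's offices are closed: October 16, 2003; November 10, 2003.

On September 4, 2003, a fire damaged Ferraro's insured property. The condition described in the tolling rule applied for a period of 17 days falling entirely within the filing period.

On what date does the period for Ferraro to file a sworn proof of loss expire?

2 months after September 4, 2003 is November 4, 2003.
Tolling adds 17 days: November 4, 2003 + 17 days = November 21, 2003.
November 21, 2003 is a Friday and not a day on which the insurer's offices are closed, so no extension applies.

November 21, 2003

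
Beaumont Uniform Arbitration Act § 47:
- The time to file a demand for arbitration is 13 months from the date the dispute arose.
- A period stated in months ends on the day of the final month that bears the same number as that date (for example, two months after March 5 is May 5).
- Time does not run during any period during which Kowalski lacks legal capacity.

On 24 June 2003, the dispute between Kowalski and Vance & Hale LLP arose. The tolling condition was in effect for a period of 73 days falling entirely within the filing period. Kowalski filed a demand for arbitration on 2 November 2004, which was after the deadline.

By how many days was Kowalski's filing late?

13 months after 24 June 2003 is July 24, 2004.
Tolling adds 73 days: July 24, 2004 + 73 days = October 5, 2004.
The deadline is October 5, 2004; from October 5, 2004 to November 2, 2004 is 28 days.

28 days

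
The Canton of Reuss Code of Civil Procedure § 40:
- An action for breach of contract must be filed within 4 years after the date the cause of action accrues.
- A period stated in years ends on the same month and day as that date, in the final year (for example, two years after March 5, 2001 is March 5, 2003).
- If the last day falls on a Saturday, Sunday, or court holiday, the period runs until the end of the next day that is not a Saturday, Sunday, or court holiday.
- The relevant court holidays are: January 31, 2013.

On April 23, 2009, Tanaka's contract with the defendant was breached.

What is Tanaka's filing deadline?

4 years after April 23, 2009 is April 23, 2013.
April 23, 2013 is a Tuesday and not a court holiday, so no extension applies.

April 23, 2013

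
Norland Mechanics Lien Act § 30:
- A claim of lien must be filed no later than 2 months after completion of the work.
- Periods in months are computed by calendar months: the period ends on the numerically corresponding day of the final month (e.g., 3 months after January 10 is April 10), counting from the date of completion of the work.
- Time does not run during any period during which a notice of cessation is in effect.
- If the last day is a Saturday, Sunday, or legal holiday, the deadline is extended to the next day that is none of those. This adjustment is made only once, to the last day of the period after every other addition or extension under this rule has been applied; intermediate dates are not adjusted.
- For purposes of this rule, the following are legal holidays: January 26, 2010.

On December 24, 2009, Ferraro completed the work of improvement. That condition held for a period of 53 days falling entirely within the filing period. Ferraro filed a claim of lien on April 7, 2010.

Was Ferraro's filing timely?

2 months after December 24, 2009 is February 24, 2010.
Tolling adds 53 days: February 24, 2010 + 53 days = April 18, 2010.
April 18, 2010 is Sunday. The next qualifying day is April 19, 2010.
The deadline is April 19, 2010; the filing on April 7, 2010 is on or before that date.

Yes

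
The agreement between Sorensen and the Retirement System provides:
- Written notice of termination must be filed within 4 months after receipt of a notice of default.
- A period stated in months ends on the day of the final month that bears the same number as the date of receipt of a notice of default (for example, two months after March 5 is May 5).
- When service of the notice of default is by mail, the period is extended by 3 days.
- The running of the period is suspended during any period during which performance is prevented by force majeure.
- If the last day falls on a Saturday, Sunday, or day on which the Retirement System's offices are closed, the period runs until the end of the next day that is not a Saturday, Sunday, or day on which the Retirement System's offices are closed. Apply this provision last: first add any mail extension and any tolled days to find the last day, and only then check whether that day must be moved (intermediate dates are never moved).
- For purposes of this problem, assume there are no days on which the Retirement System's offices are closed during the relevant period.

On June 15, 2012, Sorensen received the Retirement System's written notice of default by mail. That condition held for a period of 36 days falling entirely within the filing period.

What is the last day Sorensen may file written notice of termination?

November 23, 2012

4 months after June 15, 2012 is October 15, 2012.
Service was by mail, adding 3 days: October 15, 2012 + 3 days = October 18, 2012.
Tolling adds 36 days: October 18, 2012 + 36 days = November 23, 2012.
November 23, 2012 is a Friday and not a day on which the Retirement System's offices are closed, so no extension applies.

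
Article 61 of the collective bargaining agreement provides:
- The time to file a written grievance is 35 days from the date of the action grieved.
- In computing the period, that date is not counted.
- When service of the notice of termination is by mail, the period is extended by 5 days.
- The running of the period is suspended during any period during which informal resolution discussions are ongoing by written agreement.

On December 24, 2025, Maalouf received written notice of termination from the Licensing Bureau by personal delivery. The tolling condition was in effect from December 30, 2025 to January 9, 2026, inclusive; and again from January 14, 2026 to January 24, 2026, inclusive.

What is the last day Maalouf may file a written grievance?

35 days after December 24, 2025 is January 28, 2026.
Service was not by mail, so no mail extension applies.
From December 30, 2025 through January 9, 2026 inclusive is 11 days; tolling adds 11 days: January 28, 2026 + 11 days = February 8, 2026.
From January 14, 2026 through January 24, 2026 inclusive is 11 days; tolling adds 11 days: February 8, 2026 + 11 days = February 19, 2026.

February 19, 2026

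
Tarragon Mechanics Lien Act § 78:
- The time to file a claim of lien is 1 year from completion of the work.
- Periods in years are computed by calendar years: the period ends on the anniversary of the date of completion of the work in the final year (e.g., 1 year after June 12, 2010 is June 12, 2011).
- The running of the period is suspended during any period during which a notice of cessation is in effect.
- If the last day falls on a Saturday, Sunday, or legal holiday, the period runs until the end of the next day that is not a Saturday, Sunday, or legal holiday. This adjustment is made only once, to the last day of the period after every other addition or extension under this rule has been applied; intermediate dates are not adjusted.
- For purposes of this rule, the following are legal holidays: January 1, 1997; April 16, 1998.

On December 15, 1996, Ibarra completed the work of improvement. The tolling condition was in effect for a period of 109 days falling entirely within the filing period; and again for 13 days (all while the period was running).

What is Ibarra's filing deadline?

April 17, 1998

1 year after December 15, 1996 is December 15, 1997.
Tolling adds 109 days: December 15, 1997 + 109 days = April 3, 1998.
Tolling adds 13 days: April 3, 1998 + 13 days = April 16, 1998.
April 16, 1998 is a listed holiday. The next qualifying day is April 17, 1998.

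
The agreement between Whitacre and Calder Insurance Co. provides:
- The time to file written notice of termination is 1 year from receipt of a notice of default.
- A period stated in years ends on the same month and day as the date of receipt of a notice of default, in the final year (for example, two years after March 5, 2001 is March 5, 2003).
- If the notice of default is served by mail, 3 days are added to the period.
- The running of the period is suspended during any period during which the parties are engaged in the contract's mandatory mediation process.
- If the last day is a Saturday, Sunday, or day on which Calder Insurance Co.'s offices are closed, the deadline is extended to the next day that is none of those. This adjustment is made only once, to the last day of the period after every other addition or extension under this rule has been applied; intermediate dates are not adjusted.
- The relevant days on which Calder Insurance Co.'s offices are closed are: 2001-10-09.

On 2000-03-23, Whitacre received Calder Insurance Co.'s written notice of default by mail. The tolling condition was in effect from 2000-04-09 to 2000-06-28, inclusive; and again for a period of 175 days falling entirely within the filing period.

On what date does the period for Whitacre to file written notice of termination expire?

December 7, 2001

1 year after 2000-03-23 is March 23, 2001.
Service was by mail, adding 3 days: March 23, 2001 + 3 days = March 26, 2001.
From April 9, 2000 through June 28, 2000 inclusive is 81 days; tolling adds 81 days: March 26, 2001 + 81 days = June 15, 2001.
Tolling adds 175 days: June 15, 2001 + 175 days = December 7, 2001.
December 7, 2001 is a Friday and not a day on which Calder Insurance Co.'s offices are closed, so no extension applies.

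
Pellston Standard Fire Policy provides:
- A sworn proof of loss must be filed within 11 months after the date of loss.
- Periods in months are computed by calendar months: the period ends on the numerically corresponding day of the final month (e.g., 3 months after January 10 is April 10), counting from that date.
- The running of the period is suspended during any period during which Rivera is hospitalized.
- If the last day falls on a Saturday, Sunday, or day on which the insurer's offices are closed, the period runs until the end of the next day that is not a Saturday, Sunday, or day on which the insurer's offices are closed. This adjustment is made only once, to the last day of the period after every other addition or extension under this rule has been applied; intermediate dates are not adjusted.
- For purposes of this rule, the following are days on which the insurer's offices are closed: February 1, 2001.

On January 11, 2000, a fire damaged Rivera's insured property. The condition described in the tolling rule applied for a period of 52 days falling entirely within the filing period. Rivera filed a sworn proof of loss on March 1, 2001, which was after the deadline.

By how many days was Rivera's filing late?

27 days

11 months after January 11, 2000 is December 11, 2000.
Tolling adds 52 days: December 11, 2000 + 52 days = February 1, 2001.
February 1, 2001 is a listed holiday. The next qualifying day is February 2, 2001.
The deadline is February 2, 2001; from February 2, 2001 to March 1, 2001 is 27 days.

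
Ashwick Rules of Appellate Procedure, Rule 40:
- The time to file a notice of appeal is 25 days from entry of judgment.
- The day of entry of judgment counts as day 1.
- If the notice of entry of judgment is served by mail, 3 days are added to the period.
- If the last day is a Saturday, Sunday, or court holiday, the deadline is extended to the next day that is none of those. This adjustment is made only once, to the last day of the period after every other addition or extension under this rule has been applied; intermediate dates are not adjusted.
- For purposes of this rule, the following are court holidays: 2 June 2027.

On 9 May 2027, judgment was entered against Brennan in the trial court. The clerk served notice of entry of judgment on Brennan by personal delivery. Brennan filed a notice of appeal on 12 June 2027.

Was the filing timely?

Counting 9 May 2027 as day 1, day 25 is June 2, 2027.
Service was not by mail, so no mail extension applies.
June 2, 2027 is a listed holiday. The next qualifying day is June 3, 2027.
The deadline is June 3, 2027; the filing on June 12, 2027 is after that date.

No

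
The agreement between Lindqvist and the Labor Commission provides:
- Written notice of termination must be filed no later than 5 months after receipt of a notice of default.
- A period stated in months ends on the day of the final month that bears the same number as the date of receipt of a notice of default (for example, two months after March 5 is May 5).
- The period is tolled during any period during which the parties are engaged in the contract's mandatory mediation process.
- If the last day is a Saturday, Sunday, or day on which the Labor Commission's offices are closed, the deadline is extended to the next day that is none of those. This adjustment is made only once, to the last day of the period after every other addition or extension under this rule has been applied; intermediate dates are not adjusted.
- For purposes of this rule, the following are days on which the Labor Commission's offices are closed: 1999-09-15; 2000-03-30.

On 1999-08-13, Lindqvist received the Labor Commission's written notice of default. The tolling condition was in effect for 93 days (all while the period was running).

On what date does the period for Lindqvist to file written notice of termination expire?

5 months after 1999-08-13 is January 13, 2000.
Tolling adds 93 days: January 13, 2000 + 93 days = April 15, 2000.
April 15, 2000 is Saturday; April 16, 2000 is Sunday. The next qualifying day is April 17, 2000.

April 17, 2000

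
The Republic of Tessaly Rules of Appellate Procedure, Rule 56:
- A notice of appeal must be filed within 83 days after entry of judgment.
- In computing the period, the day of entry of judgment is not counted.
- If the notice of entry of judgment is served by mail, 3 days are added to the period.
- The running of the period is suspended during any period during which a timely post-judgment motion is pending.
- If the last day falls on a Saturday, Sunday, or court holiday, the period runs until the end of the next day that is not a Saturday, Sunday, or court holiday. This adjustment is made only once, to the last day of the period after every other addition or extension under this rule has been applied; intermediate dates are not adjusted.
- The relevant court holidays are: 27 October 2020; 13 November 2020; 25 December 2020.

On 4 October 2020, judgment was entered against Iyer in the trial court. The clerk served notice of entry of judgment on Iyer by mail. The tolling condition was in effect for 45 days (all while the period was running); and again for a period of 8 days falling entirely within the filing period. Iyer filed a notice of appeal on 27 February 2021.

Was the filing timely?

83 days after 4 October 2020 is December 26, 2020.
Service was by mail, adding 3 days: December 26, 2020 + 3 days = December 29, 2020.
Tolling adds 45 days: December 29, 2020 + 45 days = February 12, 2021.
Tolling adds 8 days: February 12, 2021 + 8 days = February 20, 2021.
February 20, 2021 is Saturday; February 21, 2021 is Sunday. The next qualifying day is February 22, 2021.
The deadline is February 22, 2021; the filing on February 27, 2021 is after that date.

No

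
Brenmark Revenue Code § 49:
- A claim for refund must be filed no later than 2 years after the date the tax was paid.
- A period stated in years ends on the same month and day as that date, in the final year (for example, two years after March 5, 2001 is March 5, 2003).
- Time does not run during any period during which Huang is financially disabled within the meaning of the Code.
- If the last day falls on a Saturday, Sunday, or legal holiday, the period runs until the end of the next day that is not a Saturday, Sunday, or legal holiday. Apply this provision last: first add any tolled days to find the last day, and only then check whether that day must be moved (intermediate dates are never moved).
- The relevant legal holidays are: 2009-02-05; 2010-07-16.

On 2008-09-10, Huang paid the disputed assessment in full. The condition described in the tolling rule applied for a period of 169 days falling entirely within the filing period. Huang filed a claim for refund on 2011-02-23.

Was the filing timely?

Yes

2 years after 2008-09-10 is September 10, 2010.
Tolling adds 169 days: September 10, 2010 + 169 days = February 26, 2011.
February 26, 2011 is Saturday; February 27, 2011 is Sunday. The next qualifying day is February 28, 2011.
The deadline is February 28, 2011; the filing on February 23, 2011 is on or before that date.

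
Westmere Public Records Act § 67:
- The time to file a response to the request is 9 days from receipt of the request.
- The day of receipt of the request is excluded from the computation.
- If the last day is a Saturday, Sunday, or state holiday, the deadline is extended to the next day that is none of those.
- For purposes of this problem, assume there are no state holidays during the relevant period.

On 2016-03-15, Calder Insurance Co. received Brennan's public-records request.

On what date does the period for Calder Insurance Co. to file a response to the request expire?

March 24, 2016

9 days after 2016-03-15 is March 24, 2016.
March 24, 2016 is a Thursday and not a state holiday, so no extension applies.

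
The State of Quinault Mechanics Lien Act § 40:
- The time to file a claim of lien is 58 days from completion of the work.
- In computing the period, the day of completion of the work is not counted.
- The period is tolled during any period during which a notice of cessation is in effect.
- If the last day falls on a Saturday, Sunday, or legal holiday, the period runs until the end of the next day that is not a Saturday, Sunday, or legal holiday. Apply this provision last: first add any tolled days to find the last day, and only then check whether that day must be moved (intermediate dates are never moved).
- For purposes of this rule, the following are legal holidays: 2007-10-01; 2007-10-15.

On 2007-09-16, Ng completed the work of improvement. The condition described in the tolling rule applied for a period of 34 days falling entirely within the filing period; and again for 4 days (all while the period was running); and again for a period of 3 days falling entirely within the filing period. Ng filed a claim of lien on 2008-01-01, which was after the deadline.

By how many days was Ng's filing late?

8 days

58 days after 2007-09-16 is November 13, 2007.
Tolling adds 34 days: November 13, 2007 + 34 days = December 17, 2007.
Tolling adds 4 days: December 17, 2007 + 4 days = December 21, 2007.
Tolling adds 3 days: December 21, 2007 + 3 days = December 24, 2007.
December 24, 2007 is a Monday and not a legal holiday, so no extension applies.
The deadline is December 24, 2007; from December 24, 2007 to January 1, 2008 is 8 days.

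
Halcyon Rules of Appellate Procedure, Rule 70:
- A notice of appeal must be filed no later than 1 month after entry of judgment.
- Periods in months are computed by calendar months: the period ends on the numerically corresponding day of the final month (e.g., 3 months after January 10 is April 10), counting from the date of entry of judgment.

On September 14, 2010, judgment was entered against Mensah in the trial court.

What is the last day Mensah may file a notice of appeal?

1 month after September 14, 2010 is October 14, 2010.

October 14, 2010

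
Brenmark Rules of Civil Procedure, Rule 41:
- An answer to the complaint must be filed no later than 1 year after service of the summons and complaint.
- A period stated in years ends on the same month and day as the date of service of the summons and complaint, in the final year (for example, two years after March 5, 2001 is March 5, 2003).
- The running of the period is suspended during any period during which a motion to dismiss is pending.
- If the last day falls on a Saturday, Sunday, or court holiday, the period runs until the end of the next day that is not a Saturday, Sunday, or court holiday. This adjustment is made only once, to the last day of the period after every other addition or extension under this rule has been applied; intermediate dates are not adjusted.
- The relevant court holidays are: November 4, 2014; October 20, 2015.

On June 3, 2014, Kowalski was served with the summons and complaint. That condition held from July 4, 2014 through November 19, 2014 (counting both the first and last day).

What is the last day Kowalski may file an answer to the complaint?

October 21, 2015

1 year after June 3, 2014 is June 3, 2015.
From July 4, 2014 through November 19, 2014 inclusive is 139 days; tolling adds 139 days: June 3, 2015 + 139 days = October 20, 2015.
October 20, 2015 is a listed holiday. The next qualifying day is October 21, 2015.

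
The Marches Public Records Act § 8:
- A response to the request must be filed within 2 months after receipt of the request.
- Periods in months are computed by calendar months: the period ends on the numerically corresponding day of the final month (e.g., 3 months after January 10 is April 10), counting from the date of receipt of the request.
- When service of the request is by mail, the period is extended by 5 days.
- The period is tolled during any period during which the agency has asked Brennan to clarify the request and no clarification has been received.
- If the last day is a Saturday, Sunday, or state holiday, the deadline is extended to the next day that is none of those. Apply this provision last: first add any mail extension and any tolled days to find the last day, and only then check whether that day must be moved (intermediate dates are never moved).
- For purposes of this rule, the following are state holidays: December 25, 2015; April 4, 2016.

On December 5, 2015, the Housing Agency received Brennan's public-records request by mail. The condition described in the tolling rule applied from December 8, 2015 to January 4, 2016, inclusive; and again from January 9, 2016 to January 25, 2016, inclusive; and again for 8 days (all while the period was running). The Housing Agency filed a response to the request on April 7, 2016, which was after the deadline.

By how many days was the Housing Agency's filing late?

2 days

2 months after December 5, 2015 is February 5, 2016.
Service was by mail, adding 5 days: February 5, 2016 + 5 days = February 10, 2016.
From December 8, 2015 through January 4, 2016 inclusive is 28 days; tolling adds 28 days: February 10, 2016 + 28 days = March 9, 2016.
From January 9, 2016 through January 25, 2016 inclusive is 17 days; tolling adds 17 days: March 9, 2016 + 17 days = March 26, 2016.
Tolling adds 8 days: March 26, 2016 + 8 days = April 3, 2016.
April 3, 2016 is Sunday; April 4, 2016 is a listed holiday. The next qualifying day is April 5, 2016.
The deadline is April 5, 2016; from April 5, 2016 to April 7, 2016 is 2 days.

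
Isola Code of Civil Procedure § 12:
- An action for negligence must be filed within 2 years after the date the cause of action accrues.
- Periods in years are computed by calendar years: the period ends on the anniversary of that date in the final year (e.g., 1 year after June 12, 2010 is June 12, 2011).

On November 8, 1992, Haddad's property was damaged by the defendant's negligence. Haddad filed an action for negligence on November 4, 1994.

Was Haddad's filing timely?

2 years after November 8, 1992 is November 8, 1994.
The deadline is November 8, 1994; the filing on November 4, 1994 is on or before that date.

Yes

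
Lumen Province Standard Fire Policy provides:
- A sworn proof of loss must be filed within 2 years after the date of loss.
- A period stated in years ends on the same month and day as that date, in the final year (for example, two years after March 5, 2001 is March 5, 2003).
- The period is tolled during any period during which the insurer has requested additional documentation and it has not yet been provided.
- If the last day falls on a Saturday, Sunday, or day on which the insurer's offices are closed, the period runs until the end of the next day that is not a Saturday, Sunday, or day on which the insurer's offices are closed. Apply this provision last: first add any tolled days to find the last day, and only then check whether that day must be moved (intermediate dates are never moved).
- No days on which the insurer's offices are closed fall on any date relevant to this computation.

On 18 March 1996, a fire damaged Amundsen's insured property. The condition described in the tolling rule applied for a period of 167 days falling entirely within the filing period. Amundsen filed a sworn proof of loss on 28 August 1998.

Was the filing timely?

Yes

2 years after 18 March 1996 is March 18, 1998.
Tolling adds 167 days: March 18, 1998 + 167 days = September 1, 1998.
September 1, 1998 is a Tuesday and not a day on which the insurer's offices are closed, so no extension applies.
The deadline is September 1, 1998; the filing on August 28, 1998 is on or before that date.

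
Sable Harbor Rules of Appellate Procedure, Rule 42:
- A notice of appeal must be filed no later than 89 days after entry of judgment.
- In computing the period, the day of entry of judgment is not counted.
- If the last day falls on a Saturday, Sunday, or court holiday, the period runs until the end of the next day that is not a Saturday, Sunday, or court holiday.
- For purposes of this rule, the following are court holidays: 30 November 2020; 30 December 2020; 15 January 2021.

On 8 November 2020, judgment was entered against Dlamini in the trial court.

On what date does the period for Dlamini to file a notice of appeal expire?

February 5, 2021

89 days after 8 November 2020 is February 5, 2021.
February 5, 2021 is a Friday and not a court holiday, so no extension applies.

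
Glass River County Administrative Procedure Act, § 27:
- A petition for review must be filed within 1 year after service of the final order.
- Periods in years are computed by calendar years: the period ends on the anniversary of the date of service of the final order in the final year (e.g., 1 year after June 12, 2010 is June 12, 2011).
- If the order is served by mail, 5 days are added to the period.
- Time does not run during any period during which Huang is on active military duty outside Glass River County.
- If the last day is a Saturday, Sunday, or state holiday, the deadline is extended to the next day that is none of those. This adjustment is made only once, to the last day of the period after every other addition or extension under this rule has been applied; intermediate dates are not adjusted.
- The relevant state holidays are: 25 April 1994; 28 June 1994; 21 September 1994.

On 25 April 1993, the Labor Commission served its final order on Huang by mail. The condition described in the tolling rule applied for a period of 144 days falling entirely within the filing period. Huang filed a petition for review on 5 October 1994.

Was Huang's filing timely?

1 year after 25 April 1993 is April 25, 1994.
Service was by mail, adding 5 days: April 25, 1994 + 5 days = April 30, 1994.
Tolling adds 144 days: April 30, 1994 + 144 days = September 21, 1994.
September 21, 1994 is a listed holiday. The next qualifying day is September 22, 1994.
The deadline is September 22, 1994; the filing on October 5, 1994 is after that date.

No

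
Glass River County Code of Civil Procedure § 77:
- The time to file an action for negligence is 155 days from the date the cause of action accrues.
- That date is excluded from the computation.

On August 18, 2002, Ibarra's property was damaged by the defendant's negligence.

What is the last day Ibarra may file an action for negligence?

January 20, 2003

155 days after August 18, 2002 is January 20, 2003.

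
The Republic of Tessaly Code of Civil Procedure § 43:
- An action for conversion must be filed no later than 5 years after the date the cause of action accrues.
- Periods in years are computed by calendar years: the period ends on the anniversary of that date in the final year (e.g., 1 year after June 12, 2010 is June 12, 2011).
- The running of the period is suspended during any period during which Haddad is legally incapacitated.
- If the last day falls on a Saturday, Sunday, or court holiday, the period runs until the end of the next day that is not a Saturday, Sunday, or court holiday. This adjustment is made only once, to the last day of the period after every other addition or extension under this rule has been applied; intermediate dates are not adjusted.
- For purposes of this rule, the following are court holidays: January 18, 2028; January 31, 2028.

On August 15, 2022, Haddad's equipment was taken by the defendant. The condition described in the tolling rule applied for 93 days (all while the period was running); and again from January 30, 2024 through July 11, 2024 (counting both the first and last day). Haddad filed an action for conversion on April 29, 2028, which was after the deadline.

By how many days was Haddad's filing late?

1 day

5 years after August 15, 2022 is August 15, 2027.
Tolling adds 93 days: August 15, 2027 + 93 days = November 16, 2027.
From January 30, 2024 through July 11, 2024 inclusive is 164 days; tolling adds 164 days: November 16, 2027 + 164 days = April 28, 2028.
April 28, 2028 is a Friday and not a court holiday, so no extension applies.
The deadline is April 28, 2028; from April 28, 2028 to April 29, 2028 is 1 days.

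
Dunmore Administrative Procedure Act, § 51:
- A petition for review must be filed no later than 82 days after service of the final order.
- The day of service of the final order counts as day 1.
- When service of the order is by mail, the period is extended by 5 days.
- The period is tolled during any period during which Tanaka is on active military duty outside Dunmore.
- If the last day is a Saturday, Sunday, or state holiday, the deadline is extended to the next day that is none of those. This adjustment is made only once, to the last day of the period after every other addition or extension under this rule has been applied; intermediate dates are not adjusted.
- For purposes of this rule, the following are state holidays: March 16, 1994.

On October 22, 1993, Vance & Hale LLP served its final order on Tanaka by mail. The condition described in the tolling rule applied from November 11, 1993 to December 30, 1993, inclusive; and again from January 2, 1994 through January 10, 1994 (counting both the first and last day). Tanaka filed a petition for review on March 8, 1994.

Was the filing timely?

Yes

Counting October 22, 1993 as day 1, day 82 is January 11, 1994.
Service was by mail, adding 5 days: January 11, 1994 + 5 days = January 16, 1994.
From November 11, 1993 through December 30, 1993 inclusive is 50 days; tolling adds 50 days: January 16, 1994 + 50 days = March 7, 1994.
From January 2, 1994 through January 10, 1994 inclusive is 9 days; tolling adds 9 days: March 7, 1994 + 9 days = March 16, 1994.
March 16, 1994 is a listed holiday. The next qualifying day is March 17, 1994.
The deadline is March 17, 1994; the filing on March 8, 1994 is on or before that date.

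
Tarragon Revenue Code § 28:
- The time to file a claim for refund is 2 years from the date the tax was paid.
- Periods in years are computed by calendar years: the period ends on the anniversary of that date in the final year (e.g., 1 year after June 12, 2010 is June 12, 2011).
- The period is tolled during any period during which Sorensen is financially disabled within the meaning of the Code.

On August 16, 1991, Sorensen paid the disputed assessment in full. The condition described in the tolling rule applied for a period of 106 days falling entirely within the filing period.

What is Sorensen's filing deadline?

2 years after August 16, 1991 is August 16, 1993.
Tolling adds 106 days: August 16, 1993 + 106 days = November 30, 1993.

November 30, 1993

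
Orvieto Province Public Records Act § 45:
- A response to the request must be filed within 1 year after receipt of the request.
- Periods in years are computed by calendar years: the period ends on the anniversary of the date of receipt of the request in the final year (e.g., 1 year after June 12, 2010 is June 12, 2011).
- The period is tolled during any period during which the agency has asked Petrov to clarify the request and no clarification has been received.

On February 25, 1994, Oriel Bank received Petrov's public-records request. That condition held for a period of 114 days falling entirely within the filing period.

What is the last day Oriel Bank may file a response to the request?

June 19, 1995

1 year after February 25, 1994 is February 25, 1995.
Tolling adds 114 days: February 25, 1995 + 114 days = June 19, 1995.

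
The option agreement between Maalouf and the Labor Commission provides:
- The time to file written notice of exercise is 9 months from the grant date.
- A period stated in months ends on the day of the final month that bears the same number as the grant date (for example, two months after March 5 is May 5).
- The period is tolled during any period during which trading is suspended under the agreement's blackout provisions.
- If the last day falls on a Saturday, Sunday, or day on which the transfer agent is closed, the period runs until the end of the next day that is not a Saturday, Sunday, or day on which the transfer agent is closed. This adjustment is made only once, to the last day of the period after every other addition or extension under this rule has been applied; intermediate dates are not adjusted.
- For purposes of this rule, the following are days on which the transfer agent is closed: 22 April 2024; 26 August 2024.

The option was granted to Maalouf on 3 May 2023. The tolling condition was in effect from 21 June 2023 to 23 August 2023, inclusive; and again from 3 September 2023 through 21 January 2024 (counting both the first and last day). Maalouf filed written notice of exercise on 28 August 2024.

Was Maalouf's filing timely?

No

9 months after 3 May 2023 is February 3, 2024.
From June 21, 2023 through August 23, 2023 inclusive is 64 days; tolling adds 64 days: February 3, 2024 + 64 days = April 7, 2024.
From September 3, 2023 through January 21, 2024 inclusive is 141 days; tolling adds 141 days: April 7, 2024 + 141 days = August 26, 2024.
August 26, 2024 is a listed holiday. The next qualifying day is August 27, 2024.
The deadline is August 27, 2024; the filing on August 28, 2024 is after that date.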